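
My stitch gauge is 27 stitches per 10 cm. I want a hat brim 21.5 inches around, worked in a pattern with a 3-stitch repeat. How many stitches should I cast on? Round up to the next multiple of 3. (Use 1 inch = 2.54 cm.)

CO 150 sts.

21.5 in = 21.5 × 2.54 = 54.61 cm.
27 / 10 = 2.7 sts/cm.
54.61 × 2.7 = 147.45 sts.
→ 150.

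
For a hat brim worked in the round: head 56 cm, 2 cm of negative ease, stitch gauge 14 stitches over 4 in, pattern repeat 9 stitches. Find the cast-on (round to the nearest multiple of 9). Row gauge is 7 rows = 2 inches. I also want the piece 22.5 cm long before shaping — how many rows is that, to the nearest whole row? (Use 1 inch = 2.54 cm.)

Finished = 56 − 2 = 54 cm.
54 cm × 1/2.54 = 21.26 inches.
14/4 = 3.5 sts per in; 21.26 × 3.5 = 74.41 sts.
Nearest multiple of 9 → 72.
22.5 cm = 8.86 inches; × 3.5 = 31.00 → 31 rows.

Cast on 72 stitches; work 31 rows.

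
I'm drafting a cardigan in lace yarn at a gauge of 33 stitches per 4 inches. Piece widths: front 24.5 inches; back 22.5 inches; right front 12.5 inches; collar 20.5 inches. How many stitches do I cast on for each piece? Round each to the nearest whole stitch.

Rate = 33/4 = 8.25 sts per in.
front: 24.5 × 8.25 = 202.12 → 202.
back: 22.5 × 8.25 = 185.62 → 186.
right front: 12.5 × 8.25 = 103.12 → 103.
collar: 20.5 × 8.25 = 169.12 → 169.

front 202; back 186; right front 103; collar 169.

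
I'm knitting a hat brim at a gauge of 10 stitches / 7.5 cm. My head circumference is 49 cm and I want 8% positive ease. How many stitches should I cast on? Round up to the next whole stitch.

Finished = 49 × 1.08 = 52.92 cm.
10 / 7.5 = 1.333 sts per cm.
52.92 × 1.333 = 70.56 sts.
→ 71 sts.

CO 71 sts.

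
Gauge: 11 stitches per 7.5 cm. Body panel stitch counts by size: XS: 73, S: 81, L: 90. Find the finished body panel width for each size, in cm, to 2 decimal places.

11/7.5 = 1.467 sts per cm.
XS: 73 / 1.467 = 49.773 → 49.77 cm.
S: 81 / 1.467 = 55.227 → 55.23 cm.
L: 90 / 1.467 = 61.364 → 61.36 cm.

XS 49.77 cm; S 55.23 cm; L 61.36 cm.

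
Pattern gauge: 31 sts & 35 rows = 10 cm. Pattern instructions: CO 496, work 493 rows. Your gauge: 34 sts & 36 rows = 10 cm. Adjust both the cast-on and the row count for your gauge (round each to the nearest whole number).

Cast on 544 stitches; work 507 rows.

Stitches: 496 × 34/31 = 544.00 → 544.
Rows: 493 × 36/35 = 507.09 → 507.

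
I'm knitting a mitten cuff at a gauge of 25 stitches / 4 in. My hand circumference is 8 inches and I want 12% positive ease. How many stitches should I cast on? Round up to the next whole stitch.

Finished = 8 × 1.12 = 8.96 in.
25 / 4 = 6.25 sts per inch.
8.96 × 6.25 = 56.00 sts.

56 stitches.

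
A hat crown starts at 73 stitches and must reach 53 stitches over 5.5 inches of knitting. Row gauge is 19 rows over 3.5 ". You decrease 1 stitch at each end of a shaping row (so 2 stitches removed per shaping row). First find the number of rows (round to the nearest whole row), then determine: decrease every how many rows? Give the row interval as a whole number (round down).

Rows = 5.5 × 5.429 = 29.9 → 30 rows.
Stitches to remove: 20 → 10 shaping rows (at 2 st each).
30 / 10 = 3.00 → every 3 rows.

Decrease every 3rd row.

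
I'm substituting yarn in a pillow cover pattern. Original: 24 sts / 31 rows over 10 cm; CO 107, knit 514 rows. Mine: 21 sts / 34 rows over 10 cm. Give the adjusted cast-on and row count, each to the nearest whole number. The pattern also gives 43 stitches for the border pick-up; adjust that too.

Stitches: 107 × 21/24 = 93.62 → 94.
Rows: 514 × 34/31 = 563.74 → 564.
border pick-up: 43 × 21/24 = 37.62 → 38.

Cast on 94 stitches; work 564 rows; border pick-up 38 stitches.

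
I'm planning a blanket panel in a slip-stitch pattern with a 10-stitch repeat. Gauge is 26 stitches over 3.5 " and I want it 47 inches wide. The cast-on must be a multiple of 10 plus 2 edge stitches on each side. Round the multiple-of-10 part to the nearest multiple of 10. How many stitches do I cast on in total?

26 / 3.5 = 7.429 sts per inch.
47 × 7.429 = 349.14 sts.
Less 4 edge sts → 345.14 for the repeat.
Nearest multiple of 10: 350.
Add back 4 edge sts → 354.

Cast on 354 stitches.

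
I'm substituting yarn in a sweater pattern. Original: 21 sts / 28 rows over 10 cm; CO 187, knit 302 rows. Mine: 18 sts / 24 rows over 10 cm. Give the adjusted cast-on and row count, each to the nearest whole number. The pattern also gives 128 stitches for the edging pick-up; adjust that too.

Cast on 160 stitches; work 259 rows; edging pick-up 110 stitches.

Stitches: 187 × 18/21 = 160.29 → 160.
Rows: 302 × 24/28 = 258.86 → 259.
edging pick-up: 128 × 18/21 = 109.71 → 110.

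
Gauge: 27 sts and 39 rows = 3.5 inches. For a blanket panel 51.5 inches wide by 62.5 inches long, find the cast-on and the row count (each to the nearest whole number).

Cast on 397 stitches and work 696 rows.

Stitch gauge = 27/3.5 = 7.714 sts/in; 51.5 × 7.714 = 397.29 → 397 sts.
Row gauge = 39/3.5 = 11.143 rows/in; 62.5 × 11.143 = 696.43 → 696 rows.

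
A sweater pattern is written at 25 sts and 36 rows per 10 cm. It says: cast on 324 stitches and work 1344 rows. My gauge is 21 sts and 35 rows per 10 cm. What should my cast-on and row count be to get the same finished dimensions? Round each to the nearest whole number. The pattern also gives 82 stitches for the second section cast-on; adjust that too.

Stitches: 324 × 21/25 = 272.16 → 272.
Rows: 1344 × 35/36 = 1306.67 → 1307.
second section cast-on: 82 × 21/25 = 68.88 → 69.

Cast on 272 stitches; work 1307 rows; second section cast-on 69 stitches.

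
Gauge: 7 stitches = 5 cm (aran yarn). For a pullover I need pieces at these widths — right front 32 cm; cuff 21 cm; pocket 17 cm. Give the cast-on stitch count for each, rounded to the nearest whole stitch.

right front 45; cuff 29; pocket 24.

Rate = 7/5 = 1.4 sts per cm.
right front: 32 × 1.4 = 44.80 → 45.
cuff: 21 × 1.4 = 29.40 → 29.
pocket: 17 × 1.4 = 23.80 → 24.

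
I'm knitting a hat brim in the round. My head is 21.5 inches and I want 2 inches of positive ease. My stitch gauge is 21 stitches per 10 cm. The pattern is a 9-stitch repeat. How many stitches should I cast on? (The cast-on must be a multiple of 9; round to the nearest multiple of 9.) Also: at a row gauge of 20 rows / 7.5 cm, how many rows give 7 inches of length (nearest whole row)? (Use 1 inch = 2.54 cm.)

Cast on 126 stitches; work 47 rows.

Finished = 21.5 + 2 = 23.5 inches.
23.5 inches × 2.54 = 59.69 cm.
21/10 = 2.1 sts per cm; 59.69 × 2.1 = 125.35 sts.
Nearest multiple of 9 → 126.
7 inches = 17.78 cm; × 2.667 = 47.41 → 47 rows.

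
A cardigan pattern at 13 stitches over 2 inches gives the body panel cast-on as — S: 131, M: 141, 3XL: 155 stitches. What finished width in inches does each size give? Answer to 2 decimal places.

S 20.15 inches; M 21.69 inches; 3XL 23.85 inches.

13/2 = 6.5 sts per in.
S: 131 / 6.5 = 20.154 → 20.15 in.
M: 141 / 6.5 = 21.692 → 21.69 in.
3XL: 155 / 6.5 = 23.846 → 23.85 in.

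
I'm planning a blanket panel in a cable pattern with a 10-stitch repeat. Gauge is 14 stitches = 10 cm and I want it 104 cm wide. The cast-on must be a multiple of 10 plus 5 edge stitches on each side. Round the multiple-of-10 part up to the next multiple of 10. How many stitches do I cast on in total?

CO 150 sts.

14 / 10 = 1.4 sts per cm.
104 × 1.4 = 145.60 sts.
Less 10 edge sts → 135.60 for the repeat.
Next multiple of 10: 140.
Add back 10 edge sts → 150.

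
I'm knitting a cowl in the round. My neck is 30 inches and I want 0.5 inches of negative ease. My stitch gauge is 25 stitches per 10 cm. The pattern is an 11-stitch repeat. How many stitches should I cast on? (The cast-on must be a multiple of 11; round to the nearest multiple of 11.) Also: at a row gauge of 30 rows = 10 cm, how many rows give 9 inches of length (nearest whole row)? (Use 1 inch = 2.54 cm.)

Finished = 30 − 0.5 = 29.5 inches.
29.5 inches × 2.54 = 74.93 cm.
25/10 = 2.5 sts per cm; 74.93 × 2.5 = 187.32 sts.
Nearest multiple of 11 → 187.
9 inches = 22.86 cm; × 3 = 68.58 → 69 rows.

Cast on 187 stitches; work 69 rows.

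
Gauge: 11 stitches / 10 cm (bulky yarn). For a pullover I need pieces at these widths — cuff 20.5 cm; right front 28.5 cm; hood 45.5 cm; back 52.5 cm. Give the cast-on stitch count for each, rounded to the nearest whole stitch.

Rate = 11/10 = 1.1 sts per cm.
cuff: 20.5 × 1.1 = 22.55 → 23.
right front: 28.5 × 1.1 = 31.35 → 31.
hood: 45.5 × 1.1 = 50.05 → 50.
back: 52.5 × 1.1 = 57.75 → 58.

cuff 23; right front 31; hood 50; back 58.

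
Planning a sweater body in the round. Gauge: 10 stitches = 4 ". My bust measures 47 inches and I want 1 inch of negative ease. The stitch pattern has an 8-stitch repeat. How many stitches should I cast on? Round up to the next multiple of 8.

Finished = 47 − 1 = 46 inches.
10 / 4 = 2.5 sts/in.
46 × 2.5 = 115.00 sts.
Next multiple of 8: 120.

Cast on 120 stitches.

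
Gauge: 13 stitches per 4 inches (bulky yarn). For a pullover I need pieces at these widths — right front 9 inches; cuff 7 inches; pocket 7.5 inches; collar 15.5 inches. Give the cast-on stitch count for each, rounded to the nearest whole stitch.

right front 29; cuff 23; pocket 24; collar 50.

Rate = 13/4 = 3.25 sts per in.
right front: 9 × 3.25 = 29.25 → 29.
cuff: 7 × 3.25 = 22.75 → 23.
pocket: 7.5 × 3.25 = 24.38 → 24.
collar: 15.5 × 3.25 = 50.38 → 50.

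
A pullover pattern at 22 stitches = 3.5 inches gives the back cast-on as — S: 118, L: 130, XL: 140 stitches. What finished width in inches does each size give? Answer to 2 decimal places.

22/3.5 = 6.286 sts per in.
S: 118 / 6.286 = 18.773 → 18.77 in.
L: 130 / 6.286 = 20.682 → 20.68 in.
XL: 140 / 6.286 = 22.273 → 22.27 in.

S 18.77 inches; L 20.68 inches; XL 22.27 inches.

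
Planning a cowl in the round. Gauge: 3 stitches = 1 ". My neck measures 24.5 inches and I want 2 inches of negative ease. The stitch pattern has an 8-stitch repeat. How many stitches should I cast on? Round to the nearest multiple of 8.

Finished = 24.5 − 2 = 22.5 inches.
3 / 1 = 3 sts/in.
22.5 × 3 = 67.50 sts.
Nearest multiple of 8: 64.

64 stitches.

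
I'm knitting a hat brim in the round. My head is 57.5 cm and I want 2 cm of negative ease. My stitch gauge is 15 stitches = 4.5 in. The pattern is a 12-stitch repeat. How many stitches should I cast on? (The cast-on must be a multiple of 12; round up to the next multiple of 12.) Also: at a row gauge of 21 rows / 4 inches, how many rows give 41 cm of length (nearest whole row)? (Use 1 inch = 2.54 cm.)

Finished = 57.5 − 2 = 55.5 cm.
55.5 cm × 1/2.54 = 21.85 inches.
15/4.5 = 3.333 sts per in; 21.85 × 3.333 = 72.83 sts.
Next multiple of 12 → 84.
41 cm = 16.14 inches; × 5.25 = 84.74 → 85 rows.

Cast on 84 stitches; work 85 rows.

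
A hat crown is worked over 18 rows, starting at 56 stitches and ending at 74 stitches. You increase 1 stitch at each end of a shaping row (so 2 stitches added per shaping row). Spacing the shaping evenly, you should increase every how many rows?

Increase every 2nd row.

Stitches to add: |74 − 56| = 18.
Shaping rows needed: 18 / 2 = 9.
18 rows / 9 = every 2 rows.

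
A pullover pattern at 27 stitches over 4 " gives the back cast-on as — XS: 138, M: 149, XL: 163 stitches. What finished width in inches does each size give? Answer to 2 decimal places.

XS 20.44 inches; M 22.07 inches; XL 24.15 inches.

27/4 = 6.75 sts per in.
XS: 138 / 6.75 = 20.444 → 20.44 in.
M: 149 / 6.75 = 22.074 → 22.07 in.
XL: 163 / 6.75 = 24.148 → 24.15 in.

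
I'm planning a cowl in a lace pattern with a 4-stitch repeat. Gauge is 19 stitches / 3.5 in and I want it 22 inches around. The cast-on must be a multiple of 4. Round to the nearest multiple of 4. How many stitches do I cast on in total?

19 / 3.5 = 5.429 sts per inch.
22 × 5.429 = 119.43 sts.
Nearest multiple of 4: 120.

120 stitches.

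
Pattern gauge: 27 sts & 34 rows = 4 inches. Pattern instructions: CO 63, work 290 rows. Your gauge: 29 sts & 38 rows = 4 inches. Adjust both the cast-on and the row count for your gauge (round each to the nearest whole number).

Cast on 68 stitches; work 324 rows.

Stitches: 63 × 29/27 = 67.67 → 68.
Rows: 290 × 38/34 = 324.12 → 324.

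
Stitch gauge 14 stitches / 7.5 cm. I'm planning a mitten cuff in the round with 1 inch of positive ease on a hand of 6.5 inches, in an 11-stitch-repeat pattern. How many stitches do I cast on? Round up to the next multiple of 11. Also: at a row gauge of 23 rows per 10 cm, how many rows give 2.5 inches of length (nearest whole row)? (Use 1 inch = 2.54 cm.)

Finished = 6.5 + 1 = 7.5 inches.
7.5 inches × 2.54 = 19.05 cm.
14/7.5 = 1.867 sts per cm; 19.05 × 1.867 = 35.56 sts.
Next multiple of 11 → 44.
2.5 inches = 6.35 cm; × 2.3 = 14.61 → 15 rows.

Cast on 44 stitches; work 15 rows.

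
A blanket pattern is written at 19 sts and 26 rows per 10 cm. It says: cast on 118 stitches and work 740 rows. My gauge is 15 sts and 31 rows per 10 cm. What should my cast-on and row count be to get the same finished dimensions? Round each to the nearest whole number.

Stitches: 118 × 15/19 = 93.16 → 93.
Rows: 740 × 31/26 = 882.31 → 882.

Cast on 93 stitches; work 882 rows.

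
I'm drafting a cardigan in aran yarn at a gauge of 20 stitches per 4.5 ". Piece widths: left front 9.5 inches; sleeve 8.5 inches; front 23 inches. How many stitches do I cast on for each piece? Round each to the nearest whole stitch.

left front 42; sleeve 38; front 102.

Rate = 20/4.5 = 4.444 sts per in.
left front: 9.5 × 4.444 = 42.22 → 42.
sleeve: 8.5 × 4.444 = 37.78 → 38.
front: 23 × 4.444 = 102.22 → 102.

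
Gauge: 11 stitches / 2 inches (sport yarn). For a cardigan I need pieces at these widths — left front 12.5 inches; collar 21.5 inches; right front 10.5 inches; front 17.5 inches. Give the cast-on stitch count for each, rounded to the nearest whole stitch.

Rate = 11/2 = 5.5 sts per in.
left front: 12.5 × 5.5 = 68.75 → 69.
collar: 21.5 × 5.5 = 118.25 → 118.
right front: 10.5 × 5.5 = 57.75 → 58.
front: 17.5 × 5.5 = 96.25 → 96.

left front 69; collar 118; right front 58; front 96.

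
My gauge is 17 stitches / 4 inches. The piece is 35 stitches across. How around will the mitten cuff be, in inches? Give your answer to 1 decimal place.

17 stitches / 4 inch = 4.25 stitches per inch.
35 / 4.25 = 8.24 inches.

8.2 inches.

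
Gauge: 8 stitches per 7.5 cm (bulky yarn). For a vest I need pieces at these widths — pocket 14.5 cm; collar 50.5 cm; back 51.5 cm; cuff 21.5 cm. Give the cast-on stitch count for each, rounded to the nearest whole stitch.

pocket 15; collar 54; back 55; cuff 23.

Rate = 8/7.5 = 1.067 sts per cm.
pocket: 14.5 × 1.067 = 15.47 → 15.
collar: 50.5 × 1.067 = 53.87 → 54.
back: 51.5 × 1.067 = 54.93 → 55.
cuff: 21.5 × 1.067 = 22.93 → 23.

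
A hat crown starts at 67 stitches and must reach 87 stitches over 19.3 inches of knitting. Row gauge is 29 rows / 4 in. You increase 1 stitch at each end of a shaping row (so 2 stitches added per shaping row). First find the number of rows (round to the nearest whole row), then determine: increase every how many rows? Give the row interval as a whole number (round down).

Increase every 14th row.

Rows = 19.3 × 7.25 = 139.9 → 140 rows.
Stitches to add: 20 → 10 shaping rows (at 2 st each).
140 / 10 = 14.00 → every 14 rows.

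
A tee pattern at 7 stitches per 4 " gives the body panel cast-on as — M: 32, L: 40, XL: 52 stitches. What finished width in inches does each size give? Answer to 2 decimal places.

M 18.29 inches; L 22.86 inches; XL 29.71 inches.

7/4 = 1.75 sts per in.
M: 32 / 1.75 = 18.286 → 18.29 in.
L: 40 / 1.75 = 22.857 → 22.86 in.
XL: 52 / 1.75 = 29.714 → 29.71 in.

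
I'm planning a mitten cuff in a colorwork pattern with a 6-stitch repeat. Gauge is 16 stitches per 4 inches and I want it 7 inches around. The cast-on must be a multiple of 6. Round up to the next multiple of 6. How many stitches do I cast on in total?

Cast on 30 stitches.

16 / 4 = 4 sts per inch.
7 × 4 = 28.00 sts.
Next multiple of 6: 30.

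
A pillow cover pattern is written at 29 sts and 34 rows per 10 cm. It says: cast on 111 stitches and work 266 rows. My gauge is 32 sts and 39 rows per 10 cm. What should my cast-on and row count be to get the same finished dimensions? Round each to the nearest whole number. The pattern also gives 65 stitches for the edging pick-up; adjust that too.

Cast on 122 stitches; work 305 rows; edging pick-up 72 stitches.

Stitches: 111 × 32/29 = 122.48 → 122.
Rows: 266 × 39/34 = 305.12 → 305.
edging pick-up: 65 × 32/29 = 71.72 → 72.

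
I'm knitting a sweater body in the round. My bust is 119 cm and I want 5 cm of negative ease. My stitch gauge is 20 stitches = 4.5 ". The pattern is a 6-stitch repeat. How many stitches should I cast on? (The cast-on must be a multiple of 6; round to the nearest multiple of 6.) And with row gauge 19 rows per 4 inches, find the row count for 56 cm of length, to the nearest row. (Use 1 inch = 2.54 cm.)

Finished = 119 − 5 = 114 cm.
114 cm × 1/2.54 = 44.88 inches.
20/4.5 = 4.444 sts per in; 44.88 × 4.444 = 199.48 sts.
Nearest multiple of 6 → 198.
56 cm = 22.05 inches; × 4.75 = 104.72 → 105 rows.

Cast on 198 stitches; work 105 rows.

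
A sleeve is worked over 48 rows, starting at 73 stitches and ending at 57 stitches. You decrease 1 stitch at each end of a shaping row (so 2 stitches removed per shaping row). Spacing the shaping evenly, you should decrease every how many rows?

Decrease every 6th row.

Stitches to remove: |57 − 73| = 16.
Shaping rows needed: 16 / 2 = 8.
48 rows / 8 = every 6 rows.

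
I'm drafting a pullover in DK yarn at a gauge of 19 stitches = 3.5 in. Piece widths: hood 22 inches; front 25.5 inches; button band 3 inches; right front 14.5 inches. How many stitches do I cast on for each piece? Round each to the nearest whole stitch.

hood 119; front 138; button band 16; right front 79.

Rate = 19/3.5 = 5.429 sts per in.
hood: 22 × 5.429 = 119.43 → 119.
front: 25.5 × 5.429 = 138.43 → 138.
button band: 3 × 5.429 = 16.29 → 16.
right front: 14.5 × 5.429 = 78.71 → 79.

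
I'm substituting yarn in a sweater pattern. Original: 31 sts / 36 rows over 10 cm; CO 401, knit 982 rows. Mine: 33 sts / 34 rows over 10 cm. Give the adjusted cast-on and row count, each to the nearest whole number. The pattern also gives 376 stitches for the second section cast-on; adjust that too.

Cast on 427 stitches; work 927 rows; second section cast-on 400 stitches.

Stitches: 401 × 33/31 = 426.87 → 427.
Rows: 982 × 34/36 = 927.44 → 927.
second section cast-on: 376 × 33/31 = 400.26 → 400.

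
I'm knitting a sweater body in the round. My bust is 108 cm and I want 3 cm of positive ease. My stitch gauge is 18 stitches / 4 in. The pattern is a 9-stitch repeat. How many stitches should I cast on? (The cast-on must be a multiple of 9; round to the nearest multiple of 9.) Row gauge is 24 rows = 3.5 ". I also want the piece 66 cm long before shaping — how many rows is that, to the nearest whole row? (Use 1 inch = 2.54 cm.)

Finished = 108 + 3 = 111 cm.
111 cm × 1/2.54 = 43.70 inches.
18/4 = 4.5 sts per in; 43.70 × 4.5 = 196.65 sts.
Nearest multiple of 9 → 198.
66 cm = 25.98 inches; × 6.857 = 178.18 → 178 rows.

Cast on 198 stitches; work 178 rows.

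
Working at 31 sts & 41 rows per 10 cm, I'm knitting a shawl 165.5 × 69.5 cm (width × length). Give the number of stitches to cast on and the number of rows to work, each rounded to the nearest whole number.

Stitch gauge = 31/10 = 3.1 sts/cm; 165.5 × 3.1 = 513.05 → 513 sts.
Row gauge = 41/10 = 4.1 rows/cm; 69.5 × 4.1 = 284.95 → 285 rows.

Cast on 513 stitches and work 285 rows.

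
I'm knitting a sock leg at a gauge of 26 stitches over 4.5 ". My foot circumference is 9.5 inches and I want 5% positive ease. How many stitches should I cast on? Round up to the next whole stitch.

Finished = 9.5 × 1.05 = 9.97 in.
26 / 4.5 = 5.778 sts per inch.
9.97 × 5.778 = 57.63 sts.
→ 58 sts.

CO 58 sts.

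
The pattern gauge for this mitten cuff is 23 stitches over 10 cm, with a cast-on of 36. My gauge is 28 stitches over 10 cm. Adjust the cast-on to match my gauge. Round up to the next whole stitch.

44 stitches.

Scale factor = 28 / 23 = 1.217.
36 × 28 / 23 = 43.83 sts.
→ 44 sts.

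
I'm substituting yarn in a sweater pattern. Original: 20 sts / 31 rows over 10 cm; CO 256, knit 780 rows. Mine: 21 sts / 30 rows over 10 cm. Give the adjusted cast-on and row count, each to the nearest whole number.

Cast on 269 stitches; work 755 rows.

Stitches: 256 × 21/20 = 268.80 → 269.
Rows: 780 × 30/31 = 754.84 → 755.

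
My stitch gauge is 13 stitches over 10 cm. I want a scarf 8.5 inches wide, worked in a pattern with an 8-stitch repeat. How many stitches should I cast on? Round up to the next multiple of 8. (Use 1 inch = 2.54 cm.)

8.5 in = 8.5 × 2.54 = 21.59 cm.
13 / 10 = 1.3 sts/cm.
21.59 × 1.3 = 28.07 sts.
→ 32.

Cast on 32 stitches.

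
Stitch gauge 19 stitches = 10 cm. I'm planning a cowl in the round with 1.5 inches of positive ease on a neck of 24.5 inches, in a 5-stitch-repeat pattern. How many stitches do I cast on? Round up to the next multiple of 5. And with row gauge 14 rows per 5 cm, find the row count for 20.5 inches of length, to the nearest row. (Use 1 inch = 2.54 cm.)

Cast on 130 stitches; work 146 rows.

Finished = 24.5 + 1.5 = 26 inches.
26 inches × 2.54 = 66.04 cm.
19/10 = 1.9 sts per cm; 66.04 × 1.9 = 125.48 sts.
Next multiple of 5 → 130.
20.5 inches = 52.07 cm; × 2.8 = 145.80 → 146 rows.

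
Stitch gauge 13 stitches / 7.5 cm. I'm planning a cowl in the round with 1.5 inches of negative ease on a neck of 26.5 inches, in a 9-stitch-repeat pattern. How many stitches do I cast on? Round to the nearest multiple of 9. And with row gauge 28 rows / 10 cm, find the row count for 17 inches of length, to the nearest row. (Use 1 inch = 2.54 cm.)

Finished = 26.5 − 1.5 = 25 inches.
25 inches × 2.54 = 63.50 cm.
13/7.5 = 1.733 sts per cm; 63.50 × 1.733 = 110.07 sts.
Nearest multiple of 9 → 108.
17 inches = 43.18 cm; × 2.8 = 120.90 → 121 rows.

Cast on 108 stitches; work 121 rows.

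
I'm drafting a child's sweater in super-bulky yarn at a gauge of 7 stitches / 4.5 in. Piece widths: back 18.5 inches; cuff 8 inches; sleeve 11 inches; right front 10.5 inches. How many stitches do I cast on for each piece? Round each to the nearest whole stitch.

back 29; cuff 12; sleeve 17; right front 16.

Rate = 7/4.5 = 1.556 sts per in.
back: 18.5 × 1.556 = 28.78 → 29.
cuff: 8 × 1.556 = 12.44 → 12.
sleeve: 11 × 1.556 = 17.11 → 17.
right front: 10.5 × 1.556 = 16.33 → 16.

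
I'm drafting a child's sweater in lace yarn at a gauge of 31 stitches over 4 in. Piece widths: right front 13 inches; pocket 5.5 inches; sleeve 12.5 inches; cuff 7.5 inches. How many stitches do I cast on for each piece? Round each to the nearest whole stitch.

right front 101; pocket 43; sleeve 97; cuff 58.

Rate = 31/4 = 7.75 sts per in.
right front: 13 × 7.75 = 100.75 → 101.
pocket: 5.5 × 7.75 = 42.62 → 43.
sleeve: 12.5 × 7.75 = 96.88 → 97.
cuff: 7.5 × 7.75 = 58.12 → 58.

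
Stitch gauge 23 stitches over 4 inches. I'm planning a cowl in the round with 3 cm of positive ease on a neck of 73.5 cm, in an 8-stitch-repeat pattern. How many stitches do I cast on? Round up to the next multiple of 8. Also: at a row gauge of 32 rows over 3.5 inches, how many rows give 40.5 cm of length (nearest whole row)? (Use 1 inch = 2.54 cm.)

Cast on 176 stitches; work 146 rows.

Finished = 73.5 + 3 = 76.5 cm.
76.5 cm × 1/2.54 = 30.12 inches.
23/4 = 5.75 sts per in; 30.12 × 5.75 = 173.18 sts.
Next multiple of 8 → 176.
40.5 cm = 15.94 inches; × 9.143 = 145.78 → 146 rows.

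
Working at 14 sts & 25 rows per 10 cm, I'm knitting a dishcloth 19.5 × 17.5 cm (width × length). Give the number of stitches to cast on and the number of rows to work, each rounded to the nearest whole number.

Cast on 27 stitches and work 44 rows.

Stitch gauge = 14/10 = 1.4 sts/cm; 19.5 × 1.4 = 27.30 → 27 sts.
Row gauge = 25/10 = 2.5 rows/cm; 17.5 × 2.5 = 43.75 → 44 rows.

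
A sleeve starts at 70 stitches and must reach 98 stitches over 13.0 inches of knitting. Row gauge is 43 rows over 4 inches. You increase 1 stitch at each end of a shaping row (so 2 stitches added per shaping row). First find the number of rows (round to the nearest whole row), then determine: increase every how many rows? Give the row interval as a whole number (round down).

Increase every 10th row.

Rows = 13.0 × 10.75 = 139.8 → 140 rows.
Stitches to add: 28 → 14 shaping rows (at 2 st each).
140 / 14 = 10.00 → every 10 rows.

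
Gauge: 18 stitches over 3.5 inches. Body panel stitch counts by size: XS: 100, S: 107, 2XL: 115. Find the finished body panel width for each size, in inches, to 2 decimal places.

XS 19.44 inches; S 20.81 inches; 2XL 22.36 inches.

18/3.5 = 5.143 sts per in.
XS: 100 / 5.143 = 19.444 → 19.44 in.
S: 107 / 5.143 = 20.806 → 20.81 in.
2XL: 115 / 5.143 = 22.361 → 22.36 in.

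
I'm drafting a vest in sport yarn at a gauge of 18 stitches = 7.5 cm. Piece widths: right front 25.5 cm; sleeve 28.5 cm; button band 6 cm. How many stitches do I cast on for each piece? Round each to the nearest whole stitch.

right front 61; sleeve 68; button band 14.

Rate = 18/7.5 = 2.4 sts per cm.
right front: 25.5 × 2.4 = 61.20 → 61.
sleeve: 28.5 × 2.4 = 68.40 → 68.
button band: 6 × 2.4 = 14.40 → 14.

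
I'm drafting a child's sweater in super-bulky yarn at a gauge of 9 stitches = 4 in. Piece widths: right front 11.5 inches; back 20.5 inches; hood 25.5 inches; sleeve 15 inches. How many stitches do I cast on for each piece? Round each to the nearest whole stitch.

Rate = 9/4 = 2.25 sts per in.
right front: 11.5 × 2.25 = 25.88 → 26.
back: 20.5 × 2.25 = 46.12 → 46.
hood: 25.5 × 2.25 = 57.38 → 57.
sleeve: 15 × 2.25 = 33.75 → 34.

right front 26; back 46; hood 57; sleeve 34.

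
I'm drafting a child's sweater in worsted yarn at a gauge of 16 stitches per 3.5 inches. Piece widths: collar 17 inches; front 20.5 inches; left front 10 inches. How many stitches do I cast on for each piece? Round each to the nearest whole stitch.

collar 78; front 94; left front 46.

Rate = 16/3.5 = 4.571 sts per in.
collar: 17 × 4.571 = 77.71 → 78.
front: 20.5 × 4.571 = 93.71 → 94.
left front: 10 × 4.571 = 45.71 → 46.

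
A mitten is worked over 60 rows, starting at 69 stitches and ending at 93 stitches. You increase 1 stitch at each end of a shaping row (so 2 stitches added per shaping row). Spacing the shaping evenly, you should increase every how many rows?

Increase every 5th row.

Stitches to add: |93 − 69| = 24.
Shaping rows needed: 24 / 2 = 12.
60 rows / 12 = every 5 rows.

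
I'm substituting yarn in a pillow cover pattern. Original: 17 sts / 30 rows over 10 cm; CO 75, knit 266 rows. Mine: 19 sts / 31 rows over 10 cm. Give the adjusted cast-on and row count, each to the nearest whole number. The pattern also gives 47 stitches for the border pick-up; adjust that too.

Stitches: 75 × 19/17 = 83.82 → 84.
Rows: 266 × 31/30 = 274.87 → 275.
border pick-up: 47 × 19/17 = 52.53 → 53.

Cast on 84 stitches; work 275 rows; border pick-up 53 stitches.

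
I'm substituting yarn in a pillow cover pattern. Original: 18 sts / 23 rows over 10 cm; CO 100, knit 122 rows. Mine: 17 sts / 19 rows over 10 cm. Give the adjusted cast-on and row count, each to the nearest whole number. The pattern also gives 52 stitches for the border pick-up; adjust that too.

Stitches: 100 × 17/18 = 94.44 → 94.
Rows: 122 × 19/23 = 100.78 → 101.
border pick-up: 52 × 17/18 = 49.11 → 49.

Cast on 94 stitches; work 101 rows; border pick-up 49 stitches.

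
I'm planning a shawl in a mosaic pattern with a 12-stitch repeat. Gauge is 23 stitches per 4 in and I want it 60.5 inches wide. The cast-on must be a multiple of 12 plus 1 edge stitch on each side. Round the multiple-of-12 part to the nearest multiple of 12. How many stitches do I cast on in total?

23 / 4 = 5.75 sts per inch.
60.5 × 5.75 = 347.88 sts.
Less 2 edge sts → 345.88 for the repeat.
Nearest multiple of 12: 348.
Add back 2 edge sts → 350.

350 stitches.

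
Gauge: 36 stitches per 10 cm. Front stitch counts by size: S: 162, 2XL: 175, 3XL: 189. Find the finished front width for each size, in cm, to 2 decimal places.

36/10 = 3.6 sts per cm.
S: 162 / 3.6 = 45.000 → 45.00 cm.
2XL: 175 / 3.6 = 48.611 → 48.61 cm.
3XL: 189 / 3.6 = 52.500 → 52.50 cm.

S 45.00 cm; 2XL 48.61 cm; 3XL 52.50 cm.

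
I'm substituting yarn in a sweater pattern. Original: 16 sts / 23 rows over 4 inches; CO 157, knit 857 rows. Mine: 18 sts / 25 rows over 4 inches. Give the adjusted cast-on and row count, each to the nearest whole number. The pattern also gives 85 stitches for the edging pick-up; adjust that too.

Stitches: 157 × 18/16 = 176.62 → 177.
Rows: 857 × 25/23 = 931.52 → 932.
edging pick-up: 85 × 18/16 = 95.62 → 96.

Cast on 177 stitches; work 932 rows; edging pick-up 96 stitches.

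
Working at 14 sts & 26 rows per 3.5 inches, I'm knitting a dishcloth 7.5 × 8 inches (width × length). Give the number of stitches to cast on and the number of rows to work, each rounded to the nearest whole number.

Cast on 30 stitches and work 59 rows.

Stitch gauge = 14/3.5 = 4 sts/in; 7.5 × 4 = 30.00 → 30 sts.
Row gauge = 26/3.5 = 7.429 rows/in; 8 × 7.429 = 59.43 → 59 rows.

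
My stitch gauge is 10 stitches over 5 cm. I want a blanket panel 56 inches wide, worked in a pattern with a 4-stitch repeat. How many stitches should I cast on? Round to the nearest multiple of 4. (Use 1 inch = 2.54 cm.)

56 in = 56 × 2.54 = 142.24 cm.
10 / 5 = 2 sts/cm.
142.24 × 2 = 284.48 sts.
→ 284.

284 stitches.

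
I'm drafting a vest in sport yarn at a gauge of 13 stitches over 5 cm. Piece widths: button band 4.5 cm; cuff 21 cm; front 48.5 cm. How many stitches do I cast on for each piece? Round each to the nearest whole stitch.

button band 12; cuff 55; front 126.

Rate = 13/5 = 2.6 sts per cm.
button band: 4.5 × 2.6 = 11.70 → 12.
cuff: 21 × 2.6 = 54.60 → 55.
front: 48.5 × 2.6 = 126.10 → 126.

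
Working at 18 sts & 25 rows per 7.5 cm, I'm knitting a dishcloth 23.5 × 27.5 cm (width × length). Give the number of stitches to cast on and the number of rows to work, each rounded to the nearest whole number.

Stitch gauge = 18/7.5 = 2.4 sts/cm; 23.5 × 2.4 = 56.40 → 56 sts.
Row gauge = 25/7.5 = 3.333 rows/cm; 27.5 × 3.333 = 91.67 → 92 rows.

Cast on 56 stitches and work 92 rows.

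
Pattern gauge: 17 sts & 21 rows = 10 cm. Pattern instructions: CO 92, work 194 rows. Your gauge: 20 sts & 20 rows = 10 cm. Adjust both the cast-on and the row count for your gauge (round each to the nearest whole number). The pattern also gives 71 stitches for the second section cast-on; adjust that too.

Cast on 108 stitches; work 185 rows; second section cast-on 84 stitches.

Stitches: 92 × 20/17 = 108.24 → 108.
Rows: 194 × 20/21 = 184.76 → 185.
second section cast-on: 71 × 20/17 = 83.53 → 84.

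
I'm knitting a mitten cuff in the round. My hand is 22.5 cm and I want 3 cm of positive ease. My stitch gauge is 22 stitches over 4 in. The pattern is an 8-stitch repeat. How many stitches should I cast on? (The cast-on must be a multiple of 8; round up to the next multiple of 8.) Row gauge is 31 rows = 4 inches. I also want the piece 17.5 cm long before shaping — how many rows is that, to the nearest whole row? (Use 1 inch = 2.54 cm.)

Cast on 56 stitches; work 53 rows.

Finished = 22.5 + 3 = 25.5 cm.
25.5 cm × 1/2.54 = 10.04 inches.
22/4 = 5.5 sts per in; 10.04 × 5.5 = 55.22 sts.
Next multiple of 8 → 56.
17.5 cm = 6.89 inches; × 7.75 = 53.40 → 53 rows.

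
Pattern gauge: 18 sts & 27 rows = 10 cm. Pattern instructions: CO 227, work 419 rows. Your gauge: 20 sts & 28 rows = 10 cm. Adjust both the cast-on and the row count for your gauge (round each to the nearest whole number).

Stitches: 227 × 20/18 = 252.22 → 252.
Rows: 419 × 28/27 = 434.52 → 435.

Cast on 252 stitches; work 435 rows.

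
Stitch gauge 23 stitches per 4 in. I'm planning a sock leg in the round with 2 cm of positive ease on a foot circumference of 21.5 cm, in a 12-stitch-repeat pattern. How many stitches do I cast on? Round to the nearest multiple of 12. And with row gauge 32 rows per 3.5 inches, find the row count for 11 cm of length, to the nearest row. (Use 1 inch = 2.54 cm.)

Cast on 48 stitches; work 40 rows.

Finished = 21.5 + 2 = 23.5 cm.
23.5 cm × 1/2.54 = 9.25 inches.
23/4 = 5.75 sts per in; 9.25 × 5.75 = 53.20 sts.
Nearest multiple of 12 → 48.
11 cm = 4.33 inches; × 9.143 = 39.60 → 40 rows.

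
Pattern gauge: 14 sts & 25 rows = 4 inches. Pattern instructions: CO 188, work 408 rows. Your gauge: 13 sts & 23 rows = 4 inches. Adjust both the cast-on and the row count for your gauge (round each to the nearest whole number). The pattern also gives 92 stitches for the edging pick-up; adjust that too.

Stitches: 188 × 13/14 = 174.57 → 175.
Rows: 408 × 23/25 = 375.36 → 375.
edging pick-up: 92 × 13/14 = 85.43 → 85.

Cast on 175 stitches; work 375 rows; edging pick-up 85 stitches.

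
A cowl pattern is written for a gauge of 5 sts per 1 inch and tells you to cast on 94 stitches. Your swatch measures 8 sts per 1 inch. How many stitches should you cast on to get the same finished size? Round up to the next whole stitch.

Scale factor = 8 / 5 = 1.600.
94 × 8 / 5 = 150.40 sts.
→ 151 sts.

151 stitches.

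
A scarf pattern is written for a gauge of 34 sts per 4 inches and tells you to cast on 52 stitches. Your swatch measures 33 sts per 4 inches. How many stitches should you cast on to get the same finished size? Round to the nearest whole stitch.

Scale factor = 33 / 34 = 0.971.
52 × 33 / 34 = 50.47 sts.
→ 50 sts.

CO 50 sts.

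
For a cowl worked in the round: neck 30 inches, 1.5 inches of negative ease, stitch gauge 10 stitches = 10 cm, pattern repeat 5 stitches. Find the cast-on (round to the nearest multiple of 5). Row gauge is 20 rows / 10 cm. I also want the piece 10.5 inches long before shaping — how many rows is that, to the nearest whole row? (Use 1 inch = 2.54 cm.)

Finished = 30 − 1.5 = 28.5 inches.
28.5 inches × 2.54 = 72.39 cm.
10/10 = 1 sts per cm; 72.39 × 1 = 72.39 sts.
Nearest multiple of 5 → 70.
10.5 inches = 26.67 cm; × 2 = 53.34 → 53 rows.

Cast on 70 stitches; work 53 rows.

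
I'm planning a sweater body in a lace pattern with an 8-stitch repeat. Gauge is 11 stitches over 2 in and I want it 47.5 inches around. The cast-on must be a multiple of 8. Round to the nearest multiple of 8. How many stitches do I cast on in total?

CO 264 sts.

11 / 2 = 5.5 sts per inch.
47.5 × 5.5 = 261.25 sts.
Nearest multiple of 8: 264.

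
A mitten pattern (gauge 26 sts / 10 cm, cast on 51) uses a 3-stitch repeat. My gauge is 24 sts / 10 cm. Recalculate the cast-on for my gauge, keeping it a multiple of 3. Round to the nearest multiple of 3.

51 × 24 / 26 = 47.08.
Nearest multiple of 3: 48.

CO 48 sts.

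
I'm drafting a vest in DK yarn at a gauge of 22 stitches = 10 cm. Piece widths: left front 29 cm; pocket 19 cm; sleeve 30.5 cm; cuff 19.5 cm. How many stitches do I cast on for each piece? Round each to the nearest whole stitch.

Rate = 22/10 = 2.2 sts per cm.
left front: 29 × 2.2 = 63.80 → 64.
pocket: 19 × 2.2 = 41.80 → 42.
sleeve: 30.5 × 2.2 = 67.10 → 67.
cuff: 19.5 × 2.2 = 42.90 → 43.

left front 64; pocket 42; sleeve 67; cuff 43.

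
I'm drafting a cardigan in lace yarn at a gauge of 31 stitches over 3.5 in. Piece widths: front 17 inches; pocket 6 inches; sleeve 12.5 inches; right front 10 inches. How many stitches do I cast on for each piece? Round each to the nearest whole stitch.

front 151; pocket 53; sleeve 111; right front 89.

Rate = 31/3.5 = 8.857 sts per in.
front: 17 × 8.857 = 150.57 → 151.
pocket: 6 × 8.857 = 53.14 → 53.
sleeve: 12.5 × 8.857 = 110.71 → 111.
right front: 10 × 8.857 = 88.57 → 89.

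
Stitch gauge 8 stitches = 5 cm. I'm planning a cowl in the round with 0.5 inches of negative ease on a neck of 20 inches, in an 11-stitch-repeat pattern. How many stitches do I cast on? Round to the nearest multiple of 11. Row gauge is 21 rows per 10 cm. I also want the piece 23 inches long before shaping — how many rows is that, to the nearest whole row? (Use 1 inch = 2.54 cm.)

Finished = 20 − 0.5 = 19.5 inches.
19.5 inches × 2.54 = 49.53 cm.
8/5 = 1.6 sts per cm; 49.53 × 1.6 = 79.25 sts.
Nearest multiple of 11 → 77.
23 inches = 58.42 cm; × 2.1 = 122.68 → 123 rows.

Cast on 77 stitches; work 123 rows.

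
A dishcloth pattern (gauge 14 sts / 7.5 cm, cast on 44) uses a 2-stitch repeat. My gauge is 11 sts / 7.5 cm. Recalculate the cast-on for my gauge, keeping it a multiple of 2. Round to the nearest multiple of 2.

44 × 11 / 14 = 34.57.
Nearest multiple of 2: 34.

34 stitches.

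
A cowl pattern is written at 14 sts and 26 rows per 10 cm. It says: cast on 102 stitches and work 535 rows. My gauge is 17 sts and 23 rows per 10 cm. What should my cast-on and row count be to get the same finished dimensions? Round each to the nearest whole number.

Stitches: 102 × 17/14 = 123.86 → 124.
Rows: 535 × 23/26 = 473.27 → 473.

Cast on 124 stitches; work 473 rows.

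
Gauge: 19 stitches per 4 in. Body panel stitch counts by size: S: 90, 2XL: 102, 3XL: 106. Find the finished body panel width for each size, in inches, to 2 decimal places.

S 18.95 inches; 2XL 21.47 inches; 3XL 22.32 inches.

19/4 = 4.75 sts per in.
S: 90 / 4.75 = 18.947 → 18.95 in.
2XL: 102 / 4.75 = 21.474 → 21.47 in.
3XL: 106 / 4.75 = 22.316 → 22.32 in.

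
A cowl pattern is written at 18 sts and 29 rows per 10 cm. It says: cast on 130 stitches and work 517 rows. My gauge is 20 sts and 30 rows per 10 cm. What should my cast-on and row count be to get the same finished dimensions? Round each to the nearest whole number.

Stitches: 130 × 20/18 = 144.44 → 144.
Rows: 517 × 30/29 = 534.83 → 535.

Cast on 144 stitches; work 535 rows.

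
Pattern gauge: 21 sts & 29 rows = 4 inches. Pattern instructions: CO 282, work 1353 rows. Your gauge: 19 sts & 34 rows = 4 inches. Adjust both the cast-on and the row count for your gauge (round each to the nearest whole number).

Cast on 255 stitches; work 1586 rows.

Stitches: 282 × 19/21 = 255.14 → 255.
Rows: 1353 × 34/29 = 1586.28 → 1586.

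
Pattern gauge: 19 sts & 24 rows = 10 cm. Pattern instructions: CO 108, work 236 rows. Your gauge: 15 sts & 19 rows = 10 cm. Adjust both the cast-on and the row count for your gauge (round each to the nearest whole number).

Cast on 85 stitches; work 187 rows.

Stitches: 108 × 15/19 = 85.26 → 85.
Rows: 236 × 19/24 = 186.83 → 187.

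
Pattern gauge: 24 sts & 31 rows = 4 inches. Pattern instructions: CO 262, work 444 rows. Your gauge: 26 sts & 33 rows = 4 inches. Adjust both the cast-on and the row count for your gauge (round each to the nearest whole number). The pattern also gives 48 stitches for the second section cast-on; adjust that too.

Cast on 284 stitches; work 473 rows; second section cast-on 52 stitches.

Stitches: 262 × 26/24 = 283.83 → 284.
Rows: 444 × 33/31 = 472.65 → 473.
second section cast-on: 48 × 26/24 = 52.00 → 52.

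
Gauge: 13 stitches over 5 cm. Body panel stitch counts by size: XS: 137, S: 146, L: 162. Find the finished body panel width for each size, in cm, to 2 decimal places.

13/5 = 2.6 sts per cm.
XS: 137 / 2.6 = 52.692 → 52.69 cm.
S: 146 / 2.6 = 56.154 → 56.15 cm.
L: 162 / 2.6 = 62.308 → 62.31 cm.

XS 52.69 cm; S 56.15 cm; L 62.31 cm.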